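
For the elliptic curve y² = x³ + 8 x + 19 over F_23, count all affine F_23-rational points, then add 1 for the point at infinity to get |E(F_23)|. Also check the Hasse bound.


Affine points = {(3, 1), (3, 22), (4, 0), (5, 0), (7, 2), (7, 21), (10, 8), (10, 15), (11, 9), (11, 14), (12, 7), (12, 16), (14, 0), (15, 8), (15, 15), (17, 10), (17, 13), (21, 8), (21, 15)}; affine count = 19; |E(F_23)| = 20.

Discriminant check: Δ ∝ 4a³ + 27b² = 4·8³ + 27·19² = 4·512 + 27·361 ≡ 19 (mod 23). Nonzero ⇒ E is nonsingular.
For each x ∈ F_23, compute rhs = x³ + 8·x + 19 mod 23, then count y ∈ F_23 with y² ≡ rhs.
  x = 0: rhs = 19, matching y values: none (0 points).
  x = 1: rhs = 5, matching y values: none (0 points).
  x = 2: rhs = 20, matching y values: none (0 points).
  x = 3: rhs = 1, matching y values: 1, 22 (2 points).
  x = 4: rhs = 0, matching y values: 0 (1 points).
  x = 5: rhs = 0, matching y values: 0 (1 points).
  x = 6: rhs = 7, matching y values: none (0 points).
  x = 7: rhs = 4, matching y values: 2, 21 (2 points).
  x = 8: rhs = 20, matching y values: none (0 points).
  x = 9: rhs = 15, matching y values: none (0 points).
  x = 10: rhs = 18, matching y values: 8, 15 (2 points).
  x = 11: rhs = 12, matching y values: 9, 14 (2 points).
  x = 12: rhs = 3, matching y values: 7, 16 (2 points).
  x = 13: rhs = 20, matching y values: none (0 points).
  x = 14: rhs = 0, matching y values: 0 (1 points).
  x = 15: rhs = 18, matching y values: 8, 15 (2 points).
  x = 16: rhs = 11, matching y values: none (0 points).
  x = 17: rhs = 8, matching y values: 10, 13 (2 points).
  x = 18: rhs = 15, matching y values: none (0 points).
  x = 19: rhs = 15, matching y values: none (0 points).
  x = 20: rhs = 14, matching y values: none (0 points).
  x = 21: rhs = 18, matching y values: 8, 15 (2 points).
  x = 22: rhs = 10, matching y values: none (0 points).
Total affine count: 19.
Full point count |E(F_23)| = 19 + 1 = 20.
Hasse bound: |20 − (23+1)| = |-4| = 4 ≤ 2√23 ≈ 9.5917 ✓.


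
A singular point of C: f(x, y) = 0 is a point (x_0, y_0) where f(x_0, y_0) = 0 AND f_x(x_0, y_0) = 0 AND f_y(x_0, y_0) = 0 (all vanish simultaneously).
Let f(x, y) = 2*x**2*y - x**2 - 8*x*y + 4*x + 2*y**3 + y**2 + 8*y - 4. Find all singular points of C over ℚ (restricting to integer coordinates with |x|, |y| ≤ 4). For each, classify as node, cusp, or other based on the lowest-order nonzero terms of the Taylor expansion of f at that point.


Singular points: {(2, 0)}; classification: node.

Compute partial derivatives:
  f_x = 4*x*y - 2*x - 8*y + 4.
  f_y = 2*x**2 - 8*x + 6*y**2 + 2*y + 8.
Scan x_0 ∈ {−4, ..., 4}. For each x_0, f_y(x_0, y) is a polynomial in y; find its integer roots y ∈ {−4, ..., 4}, then test f_x and f at those candidates.
  x = -4: f_y(-4, y) = 6*y**2 + 2*y + 72; no integer root y with |y| ≤ 4.
  x = -3: f_y(-3, y) = 6*y**2 + 2*y + 50; no integer root y with |y| ≤ 4.
  x = -2: f_y(-2, y) = 6*y**2 + 2*y + 32; no integer root y with |y| ≤ 4.
  x = -1: f_y(-1, y) = 6*y**2 + 2*y + 18; no integer root y with |y| ≤ 4.
  x = 0: f_y(0, y) = 6*y**2 + 2*y + 8; no integer root y with |y| ≤ 4.
  x = 1: f_y(1, y) = 6*y**2 + 2*y + 2; no integer root y with |y| ≤ 4.
  x = 2: f_y(2, y) = 6*y**2 + 2*y; vanishes at y ∈ {0}. (2, 0): f_x = 0, f = 0 — SINGULAR.
  x = 3: f_y(3, y) = 6*y**2 + 2*y + 2; no integer root y with |y| ≤ 4.
  x = 4: f_y(4, y) = 6*y**2 + 2*y + 8; no integer root y with |y| ≤ 4.
Only singular point on the grid: (2, 0).
Classify: substitute x = 2 + u, y = 0 + v and expand: f = 2*u**2*v - u**2 + 2*v**3 + v**2.
No constant or linear terms (consistent with a singular point). Quadratic part: -u**2 + v**2. Cubic part: 2*u**2*v + 2*v**3.
The quadratic part v**2 - u**2 = (v − u)(v + u) splits into two distinct linear factors, so there are two distinct tangent lines y − 0 = ±(x − 2) — this is a node (ordinary double point).
Classification: node.


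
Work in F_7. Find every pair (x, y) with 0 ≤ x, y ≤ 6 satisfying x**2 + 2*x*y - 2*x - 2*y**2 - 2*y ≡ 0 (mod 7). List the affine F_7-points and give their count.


Affine F_7-points: {(0, 0), (0, 6), (2, 0), (2, 1), (4, 4), (4, 6), (5, 1), (5, 3)}; count = 8.

For each of the 49 pairs (x, y) ∈ F_7², evaluate f(x, y) mod 7. Record the zeros.
  x = 0: [0↦0, 1↦3, 2↦2, 3↦4, 4↦2, 5↦3, 6↦0]  zeros at y ∈ {0, 6}
  x = 1: [0↦6, 1↦4, 2↦5, 3↦2, 4↦2, 5↦5, 6↦4]  zeros at y ∈ ∅
  x = 2: [0↦0, 1↦0, 2↦3, 3↦2, 4↦4, 5↦2, 6↦3]  zeros at y ∈ {0, 1}
  x = 3: [0↦3, 1↦5, 2↦3, 3↦4, 4↦1, 5↦1, 6↦4]  zeros at y ∈ ∅
  x = 4: [0↦1, 1↦5, 2↦5, 3↦1, 4↦0, 5↦2, 6↦0]  zeros at y ∈ {4, 6}
  x = 5: [0↦1, 1↦0, 2↦2, 3↦0, 4↦1, 5↦5, 6↦5]  zeros at y ∈ {1, 3}
  x = 6: [0↦3, 1↦4, 2↦1, 3↦1, 4↦4, 5↦3, 6↦5]  zeros at y ∈ ∅
Collecting zeros: affine points = {(0, 0), (0, 6), (2, 0), (2, 1), (4, 4), (4, 6), (5, 1), (5, 3)}.
Total count |C(F_7)_aff| = 8.


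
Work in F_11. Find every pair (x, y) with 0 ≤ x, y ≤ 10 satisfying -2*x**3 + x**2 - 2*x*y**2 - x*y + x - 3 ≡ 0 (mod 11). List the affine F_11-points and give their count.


Affine F_11-points: {(2, 2), (2, 3), (5, 7), (5, 9), (6, 7), (6, 9), (8, 1), (8, 4), (10, 6), (10, 10)}; count = 10.

For each of the 121 pairs (x, y) ∈ F_11², evaluate f(x, y) mod 11. Record the zeros.
  x = 0: [0↦8, 1↦8, 2↦8, 3↦8, 4↦8, 5↦8, 6↦8, 7↦8, 8↦8, 9↦8, 10↦8]  zeros at y ∈ ∅
  x = 1: [0↦8, 1↦5, 2↦9, 3↦9, 4↦5, 5↦8, 6↦7, 7↦2, 8↦4, 9↦2, 10↦7]  zeros at y ∈ ∅
  x = 2: [0↦9, 1↦3, 2↦0, 3↦0, 4↦3, 5↦9, 6↦7, 7↦8, 8↦1, 9↦8, 10↦7]  zeros at y ∈ {2, 3}
  x = 3: [0↦10, 1↦1, 2↦2, 3↦2, 4↦1, 5↦10, 6↦7, 7↦3, 8↦9, 9↦3, 10↦7]  zeros at y ∈ ∅
  x = 4: [0↦10, 1↦9, 2↦3, 3↦3, 4↦9, 5↦10, 6↦6, 7↦8, 8↦5, 9↦8, 10↦6]  zeros at y ∈ ∅
  x = 5: [0↦8, 1↦4, 2↦2, 3↦2, 4↦4, 5↦8, 6↦3, 7↦0, 8↦10, 9↦0, 10↦3]  zeros at y ∈ {7, 9}
  x = 6: [0↦3, 1↦7, 2↦9, 3↦9, 4↦7, 5↦3, 6↦8, 7↦0, 8↦1, 9↦0, 10↦8]  zeros at y ∈ {7, 9}
  x = 7: [0↦5, 1↦6, 2↦1, 3↦1, 4↦6, 5↦5, 6↦9, 7↦7, 8↦10, 9↦7, 10↦9]  zeros at y ∈ ∅
  x = 8: [0↦2, 1↦0, 2↦10, 3↦10, 4↦0, 5↦2, 6↦5, 7↦9, 8↦3, 9↦9, 10↦5]  zeros at y ∈ {1, 4}
  x = 9: [0↦4, 1↦10, 2↦2, 3↦2, 4↦10, 5↦4, 6↦6, 7↦5, 8↦1, 9↦5, 10↦6]  zeros at y ∈ ∅
  x = 10: [0↦10, 1↦2, 2↦9, 3↦9, 4↦2, 5↦10, 6↦0, 7↦5, 8↦3, 9↦5, 10↦0]  zeros at y ∈ {6, 10}
Collecting zeros: affine points = {(2, 2), (2, 3), (5, 7), (5, 9), (6, 7), (6, 9), (8, 1), (8, 4), (10, 6), (10, 10)}.
Total count |C(F_11)_aff| = 10.


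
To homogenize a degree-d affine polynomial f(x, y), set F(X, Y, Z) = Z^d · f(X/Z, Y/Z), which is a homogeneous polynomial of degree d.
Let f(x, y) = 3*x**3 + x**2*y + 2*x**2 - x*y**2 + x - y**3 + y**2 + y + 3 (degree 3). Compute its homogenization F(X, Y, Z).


F(X, Y, Z) = 3*X**3 + X**2*Y + 2*X**2*Z - X*Y**2 + X*Z**2 - Y**3 + Y**2*Z + Y*Z**2 + 3*Z**3

deg(f) = 3.
Substitute x = X/Z, y = Y/Z into f, then multiply by Z^3.
  monomial 3·x^3·y^0 ↦ 3·X^3·Y^0·Z^0.
  monomial 1·x^2·y^1 ↦ 1·X^2·Y^1·Z^0.
  monomial 2·x^2·y^0 ↦ 2·X^2·Y^0·Z^1.
  monomial -1·x^1·y^2 ↦ -1·X^1·Y^2·Z^0.
  monomial 1·x^1·y^0 ↦ 1·X^1·Y^0·Z^2.
  monomial -1·x^0·y^3 ↦ -1·X^0·Y^3·Z^0.
  monomial 1·x^0·y^2 ↦ 1·X^0·Y^2·Z^1.
  monomial 1·x^0·y^1 ↦ 1·X^0·Y^1·Z^2.
  monomial 3·x^0·y^0 ↦ 3·X^0·Y^0·Z^3.
Collecting: F(X, Y, Z) = 3*X**3 + X**2*Y + 2*X**2*Z - X*Y**2 + X*Z**2 - Y**3 + Y**2*Z + Y*Z**2 + 3*Z**3.


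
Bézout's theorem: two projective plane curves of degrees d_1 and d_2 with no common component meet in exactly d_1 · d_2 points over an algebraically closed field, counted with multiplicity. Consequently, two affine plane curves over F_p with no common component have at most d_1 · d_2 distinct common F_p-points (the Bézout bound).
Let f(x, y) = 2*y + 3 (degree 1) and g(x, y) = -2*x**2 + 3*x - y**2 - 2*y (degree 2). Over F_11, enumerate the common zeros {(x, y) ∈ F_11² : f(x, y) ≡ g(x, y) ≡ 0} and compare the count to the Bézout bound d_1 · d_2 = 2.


Common zeros: {(3, 4), (4, 4)}; count = 2; Bézout bound = 2.

deg(f) = 1, deg(g) = 2, so Bézout bound = 2.
Scan x ∈ F_11. For each x, list the y ∈ F_11 with f(x, y) ≡ 0 and those with g(x, y) ≡ 0 (mod 11); the common zeros in that column are the intersection.
  x = 0: f ≡ 0 at y ∈ {4}; g ≡ 0 at y ∈ {0, 9}; common: ∅.
  x = 1: f ≡ 0 at y ∈ {4}; g ≡ 0 at y ∈ ∅; common: ∅.
  x = 2: f ≡ 0 at y ∈ {4}; g ≡ 0 at y ∈ ∅; common: ∅.
  x = 3: f ≡ 0 at y ∈ {4}; g ≡ 0 at y ∈ {4, 5}; common: {4}.
  x = 4: f ≡ 0 at y ∈ {4}; g ≡ 0 at y ∈ {4, 5}; common: {4}.
  x = 5: f ≡ 0 at y ∈ {4}; g ≡ 0 at y ∈ ∅; common: ∅.
  x = 6: f ≡ 0 at y ∈ {4}; g ≡ 0 at y ∈ ∅; common: ∅.
  x = 7: f ≡ 0 at y ∈ {4}; g ≡ 0 at y ∈ {0, 9}; common: ∅.
  x = 8: f ≡ 0 at y ∈ {4}; g ≡ 0 at y ∈ ∅; common: ∅.
  x = 9: f ≡ 0 at y ∈ {4}; g ≡ 0 at y ∈ {2, 7}; common: ∅.
  x = 10: f ≡ 0 at y ∈ {4}; g ≡ 0 at y ∈ ∅; common: ∅.
Collecting: common zeros = {(3, 4), (4, 4)}, so the count is 2.
Comparison with the Bézout bound: 2 ≤ 2 = deg(f)·deg(g), as expected for curves with no common component (the bound is attained).


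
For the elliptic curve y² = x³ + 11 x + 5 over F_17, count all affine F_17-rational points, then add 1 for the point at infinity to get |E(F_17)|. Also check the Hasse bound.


Affine points = {(1, 0), (2, 1), (2, 16), (5, 7), (5, 10), (6, 7), (6, 10), (7, 0), (9, 0), (13, 4), (13, 13), (14, 8), (14, 9), (15, 3), (15, 14)}; affine count = 15; |E(F_17)| = 16.

Discriminant check: Δ ∝ 4a³ + 27b² = 4·11³ + 27·5² = 4·1331 + 27·25 ≡ 15 (mod 17). Nonzero ⇒ E is nonsingular.
For each x ∈ F_17, compute rhs = x³ + 11·x + 5 mod 17, then count y ∈ F_17 with y² ≡ rhs.
  x = 0: rhs = 5, matching y values: none (0 points).
  x = 1: rhs = 0, matching y values: 0 (1 points).
  x = 2: rhs = 1, matching y values: 1, 16 (2 points).
  x = 3: rhs = 14, matching y values: none (0 points).
  x = 4: rhs = 11, matching y values: none (0 points).
  x = 5: rhs = 15, matching y values: 7, 10 (2 points).
  x = 6: rhs = 15, matching y values: 7, 10 (2 points).
  x = 7: rhs = 0, matching y values: 0 (1 points).
  x = 8: rhs = 10, matching y values: none (0 points).
  x = 9: rhs = 0, matching y values: 0 (1 points).
  x = 10: rhs = 10, matching y values: none (0 points).
  x = 11: rhs = 12, matching y values: none (0 points).
  x = 12: rhs = 12, matching y values: none (0 points).
  x = 13: rhs = 16, matching y values: 4, 13 (2 points).
  x = 14: rhs = 13, matching y values: 8, 9 (2 points).
  x = 15: rhs = 9, matching y values: 3, 14 (2 points).
  x = 16: rhs = 10, matching y values: none (0 points).
Total affine count: 15.
Full point count |E(F_17)| = 15 + 1 = 16.
Hasse bound: |16 − (17+1)| = |-2| = 2 ≤ 2√17 ≈ 8.2462 ✓.


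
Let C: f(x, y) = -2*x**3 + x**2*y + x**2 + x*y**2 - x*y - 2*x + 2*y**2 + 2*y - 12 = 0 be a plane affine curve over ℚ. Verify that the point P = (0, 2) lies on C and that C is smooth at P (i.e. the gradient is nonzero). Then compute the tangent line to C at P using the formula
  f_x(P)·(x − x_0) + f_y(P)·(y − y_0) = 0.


Tangent line at P: 10*y - 20 = 0.

Step 1: f(0, 2) = 0, so P lies on C.
Step 2: partial derivatives
  f_x(x, y) = -6*x**2 + 2*x*y + 2*x + y**2 - y - 2, f_y(x, y) = x**2 + 2*x*y - x + 4*y + 2.
  f_x(P) = 0, f_y(P) = 10 (gradient nonzero, so P is smooth).
Step 3: tangent line at P: 0·(x − 0) + 10·(y − 2) = 0.
Expanding: 10*y - 20 = 0.


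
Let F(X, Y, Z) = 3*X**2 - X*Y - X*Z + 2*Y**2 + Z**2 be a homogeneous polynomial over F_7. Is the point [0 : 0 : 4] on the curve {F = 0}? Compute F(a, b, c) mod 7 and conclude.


F(0,0,4) ≡ 2 (mod 7); P is NOT on the curve.

Evaluate F(0, 0, 4) term-by-term (mod 7).
  3*X**2 ↦ 3·0·1·1 = 0
  -X*Y ↦ -1·0·0·1 = 0
  -X*Z ↦ -1·0·1·4 = 0
  2*Y**2 ↦ 2·1·0·1 = 0
  Z**2 ↦ 1·1·1·16 = 16
Sum: F(0, 0, 4) = (0) + (0) + (0) + (0) + (16) = 16.
Reducing mod 7: 16 ≡ 2 (mod 7).
Since F(a, b, c) ≡ 2 ≠ 0 (mod 7), P does NOT lie on the curve.


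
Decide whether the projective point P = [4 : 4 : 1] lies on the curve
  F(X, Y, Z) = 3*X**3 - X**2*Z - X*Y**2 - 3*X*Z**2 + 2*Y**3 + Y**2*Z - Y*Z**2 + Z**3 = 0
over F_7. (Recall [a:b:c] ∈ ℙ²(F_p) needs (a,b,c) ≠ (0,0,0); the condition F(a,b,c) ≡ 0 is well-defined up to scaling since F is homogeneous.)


F(4,4,1) ≡ 3 (mod 7); P is NOT on the curve.

Evaluate F(4, 4, 1) term-by-term (mod 7).
  3*X**3 ↦ 3·64·1·1 = 192
  -X**2*Z ↦ -1·16·1·1 = -16
  -X*Y**2 ↦ -1·4·16·1 = -64
  -3*X*Z**2 ↦ -3·4·1·1 = -12
  2*Y**3 ↦ 2·1·64·1 = 128
  Y**2*Z ↦ 1·1·16·1 = 16
  -Y*Z**2 ↦ -1·1·4·1 = -4
  Z**3 ↦ 1·1·1·1 = 1
Sum: F(4, 4, 1) = (192) + (-16) + (-64) + (-12) + (128) + (16) + (-4) + (1) = 241.
Reducing mod 7: 241 ≡ 3 (mod 7).
Since F(a, b, c) ≡ 3 ≠ 0 (mod 7), P does NOT lie on the curve.


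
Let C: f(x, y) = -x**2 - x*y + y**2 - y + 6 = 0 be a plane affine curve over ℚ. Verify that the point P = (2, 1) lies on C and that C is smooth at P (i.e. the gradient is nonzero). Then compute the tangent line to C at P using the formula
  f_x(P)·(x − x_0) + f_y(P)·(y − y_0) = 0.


Tangent line at P: -5*x - y + 11 = 0.

Step 1: f(2, 1) = 0, so P lies on C.
Step 2: partial derivatives
  f_x(x, y) = -2*x - y, f_y(x, y) = -x + 2*y - 1.
  f_x(P) = -5, f_y(P) = -1 (gradient nonzero, so P is smooth).
Step 3: tangent line at P: -5·(x − 2) + -1·(y − 1) = 0.
Expanding: -5*x - y + 11 = 0.


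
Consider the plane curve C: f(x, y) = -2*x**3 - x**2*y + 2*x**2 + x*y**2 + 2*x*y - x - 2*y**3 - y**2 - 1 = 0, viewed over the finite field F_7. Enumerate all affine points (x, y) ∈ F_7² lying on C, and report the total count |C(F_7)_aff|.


Affine F_7-points: {(0, 2), (0, 6), (1, 4), (2, 3), (6, 3), (6, 4), (6, 6)}; count = 7.

For each of the 49 pairs (x, y) ∈ F_7², evaluate f(x, y) mod 7. Record the zeros.
  x = 0: [0↦6, 1↦3, 2↦0, 3↦6, 4↦2, 5↦4, 6↦0]  zeros at y ∈ {2, 6}
  x = 1: [0↦5, 1↦4, 2↦5, 3↦3, 4↦0, 5↦5, 6↦6]  zeros at y ∈ {4}
  x = 2: [0↦3, 1↦2, 2↦5, 3↦0, 4↦3, 5↦2, 6↦6]  zeros at y ∈ {3}
  x = 3: [0↦2, 1↦6, 2↦2, 3↦6, 4↦6, 5↦4, 6↦2]  zeros at y ∈ ∅
  x = 4: [0↦4, 1↦4, 2↦5, 3↦2, 4↦4, 5↦6, 6↦3]  zeros at y ∈ ∅
  x = 5: [0↦4, 1↦5, 2↦2, 3↦4, 4↦6, 5↦3, 6↦4]  zeros at y ∈ ∅
  x = 6: [0↦4, 1↦4, 2↦2, 3↦0, 4↦0, 5↦4, 6↦0]  zeros at y ∈ {3, 4, 6}
Collecting zeros: affine points = {(0, 2), (0, 6), (1, 4), (2, 3), (6, 3), (6, 4), (6, 6)}.
Total count |C(F_7)_aff| = 7.


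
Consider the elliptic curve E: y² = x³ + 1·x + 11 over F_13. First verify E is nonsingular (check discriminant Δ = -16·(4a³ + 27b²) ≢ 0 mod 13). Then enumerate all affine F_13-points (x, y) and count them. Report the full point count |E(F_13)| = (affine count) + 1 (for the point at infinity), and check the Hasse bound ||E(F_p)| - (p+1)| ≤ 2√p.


Affine points = {(1, 0), (4, 1), (4, 12), (6, 5), (6, 8), (7, 6), (7, 7), (11, 1), (11, 12), (12, 3), (12, 10)}; affine count = 11; |E(F_13)| = 12.

Discriminant check: Δ ∝ 4a³ + 27b² = 4·1³ + 27·11² = 4·1 + 27·121 ≡ 8 (mod 13). Nonzero ⇒ E is nonsingular.
For each x ∈ F_13, compute rhs = x³ + 1·x + 11 mod 13, then count y ∈ F_13 with y² ≡ rhs.
  x = 0: rhs = 11, matching y values: none (0 points).
  x = 1: rhs = 0, matching y values: 0 (1 points).
  x = 2: rhs = 8, matching y values: none (0 points).
  x = 3: rhs = 2, matching y values: none (0 points).
  x = 4: rhs = 1, matching y values: 1, 12 (2 points).
  x = 5: rhs = 11, matching y values: none (0 points).
  x = 6: rhs = 12, matching y values: 5, 8 (2 points).
  x = 7: rhs = 10, matching y values: 6, 7 (2 points).
  x = 8: rhs = 11, matching y values: none (0 points).
  x = 9: rhs = 8, matching y values: none (0 points).
  x = 10: rhs = 7, matching y values: none (0 points).
  x = 11: rhs = 1, matching y values: 1, 12 (2 points).
  x = 12: rhs = 9, matching y values: 3, 10 (2 points).
Total affine count: 11.
Full point count |E(F_13)| = 11 + 1 = 12.
Hasse bound: |12 − (13+1)| = |-2| = 2 ≤ 2√13 ≈ 7.2111 ✓.


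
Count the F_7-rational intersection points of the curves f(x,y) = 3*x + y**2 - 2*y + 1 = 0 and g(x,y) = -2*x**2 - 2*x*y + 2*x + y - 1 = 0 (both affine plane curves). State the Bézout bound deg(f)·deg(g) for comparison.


Common zeros: {(0, 1), (1, 6)}; count = 2; Bézout bound = 4.

deg(f) = 2, deg(g) = 2, so Bézout bound = 4.
Scan x ∈ F_7. For each x, list the y ∈ F_7 with f(x, y) ≡ 0 and those with g(x, y) ≡ 0 (mod 7); the common zeros in that column are the intersection.
  x = 0: f ≡ 0 at y ∈ {1}; g ≡ 0 at y ∈ {1}; common: {1}.
  x = 1: f ≡ 0 at y ∈ {3, 6}; g ≡ 0 at y ∈ {6}; common: {6}.
  x = 2: f ≡ 0 at y ∈ {0, 2}; g ≡ 0 at y ∈ {3}; common: ∅.
  x = 3: f ≡ 0 at y ∈ ∅; g ≡ 0 at y ∈ {3}; common: ∅.
  x = 4: f ≡ 0 at y ∈ {4, 5}; g ≡ 0 at y ∈ ∅; common: ∅.
  x = 5: f ≡ 0 at y ∈ ∅; g ≡ 0 at y ∈ {4}; common: ∅.
  x = 6: f ≡ 0 at y ∈ ∅; g ≡ 0 at y ∈ {4}; common: ∅.
Collecting: common zeros = {(0, 1), (1, 6)}, so the count is 2.
Comparison with the Bézout bound: 2 ≤ 4 = deg(f)·deg(g), as expected for curves with no common component (the affine F_7-count falls short of the bound because intersections may lie at infinity, over extension fields, or carry multiplicity).


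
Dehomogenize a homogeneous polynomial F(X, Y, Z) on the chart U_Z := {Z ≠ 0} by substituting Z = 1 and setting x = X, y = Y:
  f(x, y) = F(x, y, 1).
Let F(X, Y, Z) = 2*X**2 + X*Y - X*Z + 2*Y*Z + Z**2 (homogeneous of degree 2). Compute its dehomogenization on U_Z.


f(x, y) = 2*x**2 + x*y - x + 2*y + 1

On U_Z we set Z = 1. Each monomial c·X^i·Y^j·Z^k in F becomes c·x^i·y^j·1^k = c·x^i·y^j.
Substituting Z = 1: F(X, Y, 1) = 2*x**2 + x*y - x + 2*y + 1.
Note: deg(f) ≤ deg(F) = 2; strict inequality happens when F is divisible by Z (lost terms).


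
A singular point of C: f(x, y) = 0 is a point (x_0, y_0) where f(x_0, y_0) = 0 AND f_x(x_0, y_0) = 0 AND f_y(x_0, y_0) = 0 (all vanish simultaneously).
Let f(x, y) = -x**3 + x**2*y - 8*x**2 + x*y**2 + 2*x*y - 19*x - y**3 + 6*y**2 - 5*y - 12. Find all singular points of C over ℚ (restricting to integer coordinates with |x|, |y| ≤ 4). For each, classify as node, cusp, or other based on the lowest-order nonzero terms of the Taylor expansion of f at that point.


Singular points: {(-2, 1)}; classification: node.

Compute partial derivatives:
  f_x = -3*x**2 + 2*x*y - 16*x + y**2 + 2*y - 19.
  f_y = x**2 + 2*x*y + 2*x - 3*y**2 + 12*y - 5.
Scan x_0 ∈ {−4, ..., 4}. For each x_0, f_y(x_0, y) is a polynomial in y; find its integer roots y ∈ {−4, ..., 4}, then test f_x and f at those candidates.
  x = -4: f_y(-4, y) = -3*y**2 + 4*y + 3; no integer root y with |y| ≤ 4.
  x = -3: f_y(-3, y) = -3*y**2 + 6*y - 2; no integer root y with |y| ≤ 4.
  x = -2: f_y(-2, y) = -3*y**2 + 8*y - 5; vanishes at y ∈ {1}. (-2, 1): f_x = 0, f = 0 — SINGULAR.
  x = -1: f_y(-1, y) = -3*y**2 + 10*y - 6; no integer root y with |y| ≤ 4.
  x = 0: f_y(0, y) = -3*y**2 + 12*y - 5; no integer root y with |y| ≤ 4.
  x = 1: f_y(1, y) = -3*y**2 + 14*y - 2; no integer root y with |y| ≤ 4.
  x = 2: f_y(2, y) = -3*y**2 + 16*y + 3; no integer root y with |y| ≤ 4.
  x = 3: f_y(3, y) = -3*y**2 + 18*y + 10; no integer root y with |y| ≤ 4.
  x = 4: f_y(4, y) = -3*y**2 + 20*y + 19; no integer root y with |y| ≤ 4.
Only singular point on the grid: (-2, 1).
Classify: substitute x = -2 + u, y = 1 + v and expand: f = -u**3 + u**2*v - u**2 + u*v**2 - v**3 + v**2.
No constant or linear terms (consistent with a singular point). Quadratic part: -u**2 + v**2. Cubic part: -u**3 + u**2*v + u*v**2 - v**3.
The quadratic part v**2 - u**2 = (v − u)(v + u) splits into two distinct linear factors, so there are two distinct tangent lines y − 1 = ±(x − -2) — this is a node (ordinary double point).
Classification: node.


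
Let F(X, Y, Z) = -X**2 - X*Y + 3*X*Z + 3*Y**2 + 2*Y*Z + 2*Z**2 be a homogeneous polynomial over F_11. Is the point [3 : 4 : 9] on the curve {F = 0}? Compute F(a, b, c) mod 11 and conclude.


F(3,4,9) ≡ 1 (mod 11); P is NOT on the curve.

Evaluate F(3, 4, 9) term-by-term (mod 11).
  -X**2 ↦ -1·9·1·1 = -9
  -X*Y ↦ -1·3·4·1 = -12
  3*X*Z ↦ 3·3·1·9 = 81
  3*Y**2 ↦ 3·1·16·1 = 48
  2*Y*Z ↦ 2·1·4·9 = 72
  2*Z**2 ↦ 2·1·1·81 = 162
Sum: F(3, 4, 9) = (-9) + (-12) + (81) + (48) + (72) + (162) = 342.
Reducing mod 11: 342 ≡ 1 (mod 11).
Since F(a, b, c) ≡ 1 ≠ 0 (mod 11), P does NOT lie on the curve.


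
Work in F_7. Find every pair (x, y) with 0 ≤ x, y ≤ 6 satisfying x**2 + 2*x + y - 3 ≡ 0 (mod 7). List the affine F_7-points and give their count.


Affine F_7-points: {(0, 3), (1, 0), (2, 2), (3, 2), (4, 0), (5, 3), (6, 4)}; count = 7.

For each of the 49 pairs (x, y) ∈ F_7², evaluate f(x, y) mod 7. Record the zeros.
  x = 0: [0↦4, 1↦5, 2↦6, 3↦0, 4↦1, 5↦2, 6↦3]  zeros at y ∈ {3}
  x = 1: [0↦0, 1↦1, 2↦2, 3↦3, 4↦4, 5↦5, 6↦6]  zeros at y ∈ {0}
  x = 2: [0↦5, 1↦6, 2↦0, 3↦1, 4↦2, 5↦3, 6↦4]  zeros at y ∈ {2}
  x = 3: [0↦5, 1↦6, 2↦0, 3↦1, 4↦2, 5↦3, 6↦4]  zeros at y ∈ {2}
  x = 4: [0↦0, 1↦1, 2↦2, 3↦3, 4↦4, 5↦5, 6↦6]  zeros at y ∈ {0}
  x = 5: [0↦4, 1↦5, 2↦6, 3↦0, 4↦1, 5↦2, 6↦3]  zeros at y ∈ {3}
  x = 6: [0↦3, 1↦4, 2↦5, 3↦6, 4↦0, 5↦1, 6↦2]  zeros at y ∈ {4}
Collecting zeros: affine points = {(0, 3), (1, 0), (2, 2), (3, 2), (4, 0), (5, 3), (6, 4)}.
Total count |C(F_7)_aff| = 7.


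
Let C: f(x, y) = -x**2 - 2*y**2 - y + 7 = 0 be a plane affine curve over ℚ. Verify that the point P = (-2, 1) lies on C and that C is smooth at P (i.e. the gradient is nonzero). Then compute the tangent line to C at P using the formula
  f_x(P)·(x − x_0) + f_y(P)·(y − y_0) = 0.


Tangent line at P: 4*x - 5*y + 13 = 0.

Step 1: f(-2, 1) = 0, so P lies on C.
Step 2: partial derivatives
  f_x(x, y) = -2*x, f_y(x, y) = -4*y - 1.
  f_x(P) = 4, f_y(P) = -5 (gradient nonzero, so P is smooth).
Step 3: tangent line at P: 4·(x − -2) + -5·(y − 1) = 0.
Expanding: 4*x - 5*y + 13 = 0.


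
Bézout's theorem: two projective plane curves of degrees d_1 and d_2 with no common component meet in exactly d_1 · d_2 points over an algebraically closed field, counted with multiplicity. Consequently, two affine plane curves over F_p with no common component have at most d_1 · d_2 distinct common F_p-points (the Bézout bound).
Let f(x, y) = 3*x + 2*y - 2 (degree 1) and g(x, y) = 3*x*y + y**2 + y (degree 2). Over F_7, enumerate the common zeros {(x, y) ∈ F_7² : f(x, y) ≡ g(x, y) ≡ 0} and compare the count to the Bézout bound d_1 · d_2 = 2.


Common zeros: {(1, 3), (3, 0)}; count = 2; Bézout bound = 2.

deg(f) = 1, deg(g) = 2, so Bézout bound = 2.
Scan x ∈ F_7. For each x, list the y ∈ F_7 with f(x, y) ≡ 0 and those with g(x, y) ≡ 0 (mod 7); the common zeros in that column are the intersection.
  x = 0: f ≡ 0 at y ∈ {1}; g ≡ 0 at y ∈ {0, 6}; common: ∅.
  x = 1: f ≡ 0 at y ∈ {3}; g ≡ 0 at y ∈ {0, 3}; common: {3}.
  x = 2: f ≡ 0 at y ∈ {5}; g ≡ 0 at y ∈ {0}; common: ∅.
  x = 3: f ≡ 0 at y ∈ {0}; g ≡ 0 at y ∈ {0, 4}; common: {0}.
  x = 4: f ≡ 0 at y ∈ {2}; g ≡ 0 at y ∈ {0, 1}; common: ∅.
  x = 5: f ≡ 0 at y ∈ {4}; g ≡ 0 at y ∈ {0, 5}; common: ∅.
  x = 6: f ≡ 0 at y ∈ {6}; g ≡ 0 at y ∈ {0, 2}; common: ∅.
Collecting: common zeros = {(1, 3), (3, 0)}, so the count is 2.
Comparison with the Bézout bound: 2 ≤ 2 = deg(f)·deg(g), as expected for curves with no common component (the bound is attained).


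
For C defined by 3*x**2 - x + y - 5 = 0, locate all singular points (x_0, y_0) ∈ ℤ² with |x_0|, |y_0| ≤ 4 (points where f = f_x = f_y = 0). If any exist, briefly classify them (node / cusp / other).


No singular points in the scanned grid; C is smooth there.

Compute partial derivatives:
  f_x = 6*x - 1.
  f_y = 1.
f_y = 1 is a nonzero constant, so f_y never vanishes: no point (x, y) can satisfy f = f_x = f_y = 0. In particular no (x, y) ∈ {−4, ..., 4}² is singular; the curve is smooth.


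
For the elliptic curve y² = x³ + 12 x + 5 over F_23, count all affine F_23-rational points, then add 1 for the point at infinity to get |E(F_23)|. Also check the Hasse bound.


Affine points = {(1, 8), (1, 15), (4, 5), (4, 18), (5, 11), (5, 12), (7, 8), (7, 15), (13, 9), (13, 14), (15, 8), (15, 15), (17, 4), (17, 19), (18, 2), (18, 21), (19, 10), (19, 13)}; affine count = 18; |E(F_23)| = 19.

Discriminant check: Δ ∝ 4a³ + 27b² = 4·12³ + 27·5² = 4·1728 + 27·25 ≡ 20 (mod 23). Nonzero ⇒ E is nonsingular.
For each x ∈ F_23, compute rhs = x³ + 12·x + 5 mod 23, then count y ∈ F_23 with y² ≡ rhs.
  x = 0: rhs = 5, matching y values: none (0 points).
  x = 1: rhs = 18, matching y values: 8, 15 (2 points).
  x = 2: rhs = 14, matching y values: none (0 points).
  x = 3: rhs = 22, matching y values: none (0 points).
  x = 4: rhs = 2, matching y values: 5, 18 (2 points).
  x = 5: rhs = 6, matching y values: 11, 12 (2 points).
  x = 6: rhs = 17, matching y values: none (0 points).
  x = 7: rhs = 18, matching y values: 8, 15 (2 points).
  x = 8: rhs = 15, matching y values: none (0 points).
  x = 9: rhs = 14, matching y values: none (0 points).
  x = 10: rhs = 21, matching y values: none (0 points).
  x = 11: rhs = 19, matching y values: none (0 points).
  x = 12: rhs = 14, matching y values: none (0 points).
  x = 13: rhs = 12, matching y values: 9, 14 (2 points).
  x = 14: rhs = 19, matching y values: none (0 points).
  x = 15: rhs = 18, matching y values: 8, 15 (2 points).
  x = 16: rhs = 15, matching y values: none (0 points).
  x = 17: rhs = 16, matching y values: 4, 19 (2 points).
  x = 18: rhs = 4, matching y values: 2, 21 (2 points).
  x = 19: rhs = 8, matching y values: 10, 13 (2 points).
  x = 20: rhs = 11, matching y values: none (0 points).
  x = 21: rhs = 19, matching y values: none (0 points).
  x = 22: rhs = 15, matching y values: none (0 points).
Total affine count: 18.
Full point count |E(F_23)| = 18 + 1 = 19.
Hasse bound: |19 − (23+1)| = |-5| = 5 ≤ 2√23 ≈ 9.5917 ✓.


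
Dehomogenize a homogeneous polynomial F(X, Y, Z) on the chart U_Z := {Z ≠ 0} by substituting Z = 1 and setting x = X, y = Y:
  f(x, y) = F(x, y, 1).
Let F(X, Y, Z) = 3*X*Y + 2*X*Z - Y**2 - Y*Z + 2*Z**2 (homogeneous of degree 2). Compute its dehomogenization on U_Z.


f(x, y) = 3*x*y + 2*x - y**2 - y + 2

On U_Z we set Z = 1. Each monomial c·X^i·Y^j·Z^k in F becomes c·x^i·y^j·1^k = c·x^i·y^j.
Substituting Z = 1: F(X, Y, 1) = 3*x*y + 2*x - y**2 - y + 2.
Note: deg(f) ≤ deg(F) = 2; strict inequality happens when F is divisible by Z (lost terms).


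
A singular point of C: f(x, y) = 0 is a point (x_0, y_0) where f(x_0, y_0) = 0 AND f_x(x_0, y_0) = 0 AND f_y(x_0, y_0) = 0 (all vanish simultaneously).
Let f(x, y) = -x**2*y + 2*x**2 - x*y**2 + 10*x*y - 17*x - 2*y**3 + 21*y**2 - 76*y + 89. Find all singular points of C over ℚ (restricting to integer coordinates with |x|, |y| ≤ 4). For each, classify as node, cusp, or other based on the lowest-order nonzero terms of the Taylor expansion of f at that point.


Singular points: {(2, 3)}; classification: node.

Compute partial derivatives:
  f_x = -2*x*y + 4*x - y**2 + 10*y - 17.
  f_y = -x**2 - 2*x*y + 10*x - 6*y**2 + 42*y - 76.
Scan x_0 ∈ {−4, ..., 4}. For each x_0, f_y(x_0, y) is a polynomial in y; find its integer roots y ∈ {−4, ..., 4}, then test f_x and f at those candidates.
  x = -4: f_y(-4, y) = -6*y**2 + 50*y - 132; no integer root y with |y| ≤ 4.
  x = -3: f_y(-3, y) = -6*y**2 + 48*y - 115; no integer root y with |y| ≤ 4.
  x = -2: f_y(-2, y) = -6*y**2 + 46*y - 100; no integer root y with |y| ≤ 4.
  x = -1: f_y(-1, y) = -6*y**2 + 44*y - 87; no integer root y with |y| ≤ 4.
  x = 0: f_y(0, y) = -6*y**2 + 42*y - 76; no integer root y with |y| ≤ 4.
  x = 1: f_y(1, y) = -6*y**2 + 40*y - 67; no integer root y with |y| ≤ 4.
  x = 2: f_y(2, y) = -6*y**2 + 38*y - 60; vanishes at y ∈ {3}. (2, 3): f_x = 0, f = 0 — SINGULAR.
  x = 3: f_y(3, y) = -6*y**2 + 36*y - 55; no integer root y with |y| ≤ 4.
  x = 4: f_y(4, y) = -6*y**2 + 34*y - 52; no integer root y with |y| ≤ 4.
Only singular point on the grid: (2, 3).
Classify: substitute x = 2 + u, y = 3 + v and expand: f = -u**2*v - u**2 - u*v**2 - 2*v**3 + v**2.
No constant or linear terms (consistent with a singular point). Quadratic part: -u**2 + v**2. Cubic part: -u**2*v - u*v**2 - 2*v**3.
The quadratic part v**2 - u**2 = (v − u)(v + u) splits into two distinct linear factors, so there are two distinct tangent lines y − 3 = ±(x − 2) — this is a node (ordinary double point).
Classification: node.


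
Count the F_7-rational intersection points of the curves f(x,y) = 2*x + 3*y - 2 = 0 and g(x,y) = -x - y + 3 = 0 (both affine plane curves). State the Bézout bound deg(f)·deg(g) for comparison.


Common zeros: {(0, 3)}; count = 1; Bézout bound = 1.

deg(f) = 1, deg(g) = 1, so Bézout bound = 1.
Scan x ∈ F_7. For each x, list the y ∈ F_7 with f(x, y) ≡ 0 and those with g(x, y) ≡ 0 (mod 7); the common zeros in that column are the intersection.
  x = 0: f ≡ 0 at y ∈ {3}; g ≡ 0 at y ∈ {3}; common: {3}.
  x = 1: f ≡ 0 at y ∈ {0}; g ≡ 0 at y ∈ {2}; common: ∅.
  x = 2: f ≡ 0 at y ∈ {4}; g ≡ 0 at y ∈ {1}; common: ∅.
  x = 3: f ≡ 0 at y ∈ {1}; g ≡ 0 at y ∈ {0}; common: ∅.
  x = 4: f ≡ 0 at y ∈ {5}; g ≡ 0 at y ∈ {6}; common: ∅.
  x = 5: f ≡ 0 at y ∈ {2}; g ≡ 0 at y ∈ {5}; common: ∅.
  x = 6: f ≡ 0 at y ∈ {6}; g ≡ 0 at y ∈ {4}; common: ∅.
Collecting: common zeros = {(0, 3)}, so the count is 1.
Comparison with the Bézout bound: 1 ≤ 1 = deg(f)·deg(g), as expected for curves with no common component (the bound is attained).


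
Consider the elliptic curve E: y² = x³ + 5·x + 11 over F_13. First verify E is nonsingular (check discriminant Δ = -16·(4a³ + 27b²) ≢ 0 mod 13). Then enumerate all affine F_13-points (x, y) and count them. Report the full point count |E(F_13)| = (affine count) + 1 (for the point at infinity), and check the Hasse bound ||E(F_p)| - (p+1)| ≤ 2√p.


Affine points = {(1, 2), (1, 11), (2, 4), (2, 9), (3, 1), (3, 12), (4, 2), (4, 11), (6, 6), (6, 7), (7, 5), (7, 8), (8, 2), (8, 11)}; affine count = 14; |E(F_13)| = 15.

Discriminant check: Δ ∝ 4a³ + 27b² = 4·5³ + 27·11² = 4·125 + 27·121 ≡ 10 (mod 13). Nonzero ⇒ E is nonsingular.
For each x ∈ F_13, compute rhs = x³ + 5·x + 11 mod 13, then count y ∈ F_13 with y² ≡ rhs.
  x = 0: rhs = 11, matching y values: none (0 points).
  x = 1: rhs = 4, matching y values: 2, 11 (2 points).
  x = 2: rhs = 3, matching y values: 4, 9 (2 points).
  x = 3: rhs = 1, matching y values: 1, 12 (2 points).
  x = 4: rhs = 4, matching y values: 2, 11 (2 points).
  x = 5: rhs = 5, matching y values: none (0 points).
  x = 6: rhs = 10, matching y values: 6, 7 (2 points).
  x = 7: rhs = 12, matching y values: 5, 8 (2 points).
  x = 8: rhs = 4, matching y values: 2, 11 (2 points).
  x = 9: rhs = 5, matching y values: none (0 points).
  x = 10: rhs = 8, matching y values: none (0 points).
  x = 11: rhs = 6, matching y values: none (0 points).
  x = 12: rhs = 5, matching y values: none (0 points).
Total affine count: 14.
Full point count |E(F_13)| = 14 + 1 = 15.
Hasse bound: |15 − (13+1)| = |1| = 1 ≤ 2√13 ≈ 7.2111 ✓.


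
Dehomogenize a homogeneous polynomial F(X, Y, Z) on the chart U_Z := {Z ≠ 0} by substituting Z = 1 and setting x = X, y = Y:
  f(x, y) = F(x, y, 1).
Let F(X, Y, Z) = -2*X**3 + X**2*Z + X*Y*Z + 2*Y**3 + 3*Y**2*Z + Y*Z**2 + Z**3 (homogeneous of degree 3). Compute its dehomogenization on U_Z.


f(x, y) = -2*x**3 + x**2 + x*y + 2*y**3 + 3*y**2 + y + 1

On U_Z we set Z = 1. Each monomial c·X^i·Y^j·Z^k in F becomes c·x^i·y^j·1^k = c·x^i·y^j.
Substituting Z = 1: F(X, Y, 1) = -2*x**3 + x**2 + x*y + 2*y**3 + 3*y**2 + y + 1.
Note: deg(f) ≤ deg(F) = 3; strict inequality happens when F is divisible by Z (lost terms).


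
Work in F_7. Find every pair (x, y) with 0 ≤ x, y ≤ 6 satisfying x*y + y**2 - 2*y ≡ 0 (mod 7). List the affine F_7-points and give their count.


Affine F_7-points: {(0, 0), (0, 2), (1, 0), (1, 1), (2, 0), (3, 0), (3, 6), (4, 0), (4, 5), (5, 0), (5, 4), (6, 0), (6, 3)}; count = 13.

For each of the 49 pairs (x, y) ∈ F_7², evaluate f(x, y) mod 7. Record the zeros.
  x = 0: [0↦0, 1↦6, 2↦0, 3↦3, 4↦1, 5↦1, 6↦3]  zeros at y ∈ {0, 2}
  x = 1: [0↦0, 1↦0, 2↦2, 3↦6, 4↦5, 5↦6, 6↦2]  zeros at y ∈ {0, 1}
  x = 2: [0↦0, 1↦1, 2↦4, 3↦2, 4↦2, 5↦4, 6↦1]  zeros at y ∈ {0}
  x = 3: [0↦0, 1↦2, 2↦6, 3↦5, 4↦6, 5↦2, 6↦0]  zeros at y ∈ {0, 6}
  x = 4: [0↦0, 1↦3, 2↦1, 3↦1, 4↦3, 5↦0, 6↦6]  zeros at y ∈ {0, 5}
  x = 5: [0↦0, 1↦4, 2↦3, 3↦4, 4↦0, 5↦5, 6↦5]  zeros at y ∈ {0, 4}
  x = 6: [0↦0, 1↦5, 2↦5, 3↦0, 4↦4, 5↦3, 6↦4]  zeros at y ∈ {0, 3}
Collecting zeros: affine points = {(0, 0), (0, 2), (1, 0), (1, 1), (2, 0), (3, 0), (3, 6), (4, 0), (4, 5), (5, 0), (5, 4), (6, 0), (6, 3)}.
Total count |C(F_7)_aff| = 13.


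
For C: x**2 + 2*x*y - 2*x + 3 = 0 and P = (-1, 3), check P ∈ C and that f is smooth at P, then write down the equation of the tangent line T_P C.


Tangent line at P: 2*x - 2*y + 8 = 0.

Step 1: f(-1, 3) = 0, so P lies on C.
Step 2: partial derivatives
  f_x(x, y) = 2*x + 2*y - 2, f_y(x, y) = 2*x.
  f_x(P) = 2, f_y(P) = -2 (gradient nonzero, so P is smooth).
Step 3: tangent line at P: 2·(x − -1) + -2·(y − 3) = 0.
Expanding: 2*x - 2*y + 8 = 0.


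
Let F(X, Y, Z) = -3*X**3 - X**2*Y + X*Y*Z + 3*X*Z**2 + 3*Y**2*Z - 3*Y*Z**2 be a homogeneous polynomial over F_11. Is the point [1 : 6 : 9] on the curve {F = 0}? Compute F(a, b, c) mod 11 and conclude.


F(1,6,9) ≡ 0 (mod 11); P is on the curve.

Evaluate F(1, 6, 9) term-by-term (mod 11).
  -3*X**3 ↦ -3·1·1·1 = -3
  -X**2*Y ↦ -1·1·6·1 = -6
  X*Y*Z ↦ 1·1·6·9 = 54
  3*X*Z**2 ↦ 3·1·1·81 = 243
  3*Y**2*Z ↦ 3·1·36·9 = 972
  -3*Y*Z**2 ↦ -3·1·6·81 = -1458
Sum: F(1, 6, 9) = (-3) + (-6) + (54) + (243) + (972) + (-1458) = -198.
Reducing mod 11: -198 ≡ 0 (mod 11).
Since F(a, b, c) ≡ 0 (mod 11), P lies on the curve.


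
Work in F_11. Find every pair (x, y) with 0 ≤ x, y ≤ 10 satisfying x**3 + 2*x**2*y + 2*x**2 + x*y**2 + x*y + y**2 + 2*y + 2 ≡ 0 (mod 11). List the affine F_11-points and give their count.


Affine F_11-points: {(2, 1), (2, 6), (4, 4), (4, 6), (7, 3), (7, 7), (10, 10)}; count = 7.

For each of the 121 pairs (x, y) ∈ F_11², evaluate f(x, y) mod 11. Record the zeros.
  x = 0: [0↦2, 1↦5, 2↦10, 3↦6, 4↦4, 5↦4, 6↦6, 7↦10, 8↦5, 9↦2, 10↦1]  zeros at y ∈ ∅
  x = 1: [0↦5, 1↦1, 2↦1, 3↦5, 4↦2, 5↦3, 6↦8, 7↦6, 8↦8, 9↦3, 10↦2]  zeros at y ∈ ∅
  x = 2: [0↦7, 1↦0, 2↦10, 3↦4, 4↦4, 5↦10, 6↦0, 7↦7, 8↦9, 9↦6, 10↦9]  zeros at y ∈ {1, 6}
  x = 3: [0↦3, 1↦8, 2↦10, 3↦9, 4↦5, 5↦9, 6↦10, 7↦8, 8↦3, 9↦6, 10↦6]  zeros at y ∈ ∅
  x = 4: [0↦10, 1↦9, 2↦7, 3↦4, 4↦0, 5↦6, 6↦0, 7↦4, 8↦7, 9↦9, 10↦10]  zeros at y ∈ {4, 6}
  x = 5: [0↦1, 1↦9, 2↦7, 3↦6, 4↦6, 5↦7, 6↦9, 7↦1, 8↦5, 9↦10, 10↦5]  zeros at y ∈ ∅
  x = 6: [0↦4, 1↦3, 2↦5, 3↦10, 4↦7, 5↦7, 6↦10, 7↦5, 8↦3, 9↦4, 10↦8]  zeros at y ∈ ∅
  x = 7: [0↦3, 1↦8, 2↦7, 3↦0, 4↦9, 5↦1, 6↦9, 7↦0, 8↦7, 9↦8, 10↦3]  zeros at y ∈ {3, 7}
  x = 8: [0↦4, 1↦8, 2↦8, 3↦4, 4↦7, 5↦6, 6↦1, 7↦3, 8↦1, 9↦6, 10↦7]  zeros at y ∈ ∅
  x = 9: [0↦2, 1↦9, 2↦3, 3↦6, 4↦7, 5↦6, 6↦3, 7↦9, 8↦2, 9↦4, 10↦4]  zeros at y ∈ ∅
  x = 10: [0↦3, 1↦6, 2↦9, 3↦1, 4↦4, 5↦7, 6↦10, 7↦2, 8↦5, 9↦8, 10↦0]  zeros at y ∈ {10}
Collecting zeros: affine points = {(2, 1), (2, 6), (4, 4), (4, 6), (7, 3), (7, 7), (10, 10)}.
Total count |C(F_11)_aff| = 7.


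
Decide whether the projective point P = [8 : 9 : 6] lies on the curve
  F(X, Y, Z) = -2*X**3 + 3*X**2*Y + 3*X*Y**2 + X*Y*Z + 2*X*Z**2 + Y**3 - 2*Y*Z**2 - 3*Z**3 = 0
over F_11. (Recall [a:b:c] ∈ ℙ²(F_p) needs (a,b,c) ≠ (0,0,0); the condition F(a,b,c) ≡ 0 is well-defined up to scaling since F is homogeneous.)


F(8,9,6) ≡ 9 (mod 11); P is NOT on the curve.

Evaluate F(8, 9, 6) term-by-term (mod 11).
  -2*X**3 ↦ -2·512·1·1 = -1024
  3*X**2*Y ↦ 3·64·9·1 = 1728
  3*X*Y**2 ↦ 3·8·81·1 = 1944
  X*Y*Z ↦ 1·8·9·6 = 432
  2*X*Z**2 ↦ 2·8·1·36 = 576
  Y**3 ↦ 1·1·729·1 = 729
  -2*Y*Z**2 ↦ -2·1·9·36 = -648
  -3*Z**3 ↦ -3·1·1·216 = -648
Sum: F(8, 9, 6) = (-1024) + (1728) + (1944) + (432) + (576) + (729) + (-648) + (-648) = 3089.
Reducing mod 11: 3089 ≡ 9 (mod 11).
Since F(a, b, c) ≡ 9 ≠ 0 (mod 11), P does NOT lie on the curve.


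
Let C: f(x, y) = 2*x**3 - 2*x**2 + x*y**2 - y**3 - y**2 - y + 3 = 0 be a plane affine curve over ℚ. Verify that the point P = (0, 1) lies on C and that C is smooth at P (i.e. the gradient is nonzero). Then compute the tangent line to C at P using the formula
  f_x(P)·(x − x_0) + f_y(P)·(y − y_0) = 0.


Tangent line at P: x - 6*y + 6 = 0.

Step 1: f(0, 1) = 0, so P lies on C.
Step 2: partial derivatives
  f_x(x, y) = 6*x**2 - 4*x + y**2, f_y(x, y) = 2*x*y - 3*y**2 - 2*y - 1.
  f_x(P) = 1, f_y(P) = -6 (gradient nonzero, so P is smooth).
Step 3: tangent line at P: 1·(x − 0) + -6·(y − 1) = 0.
Expanding: x - 6*y + 6 = 0.


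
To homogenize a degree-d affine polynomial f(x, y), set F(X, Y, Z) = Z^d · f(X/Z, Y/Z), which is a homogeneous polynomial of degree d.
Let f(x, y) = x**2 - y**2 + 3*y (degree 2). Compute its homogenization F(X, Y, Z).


F(X, Y, Z) = X**2 - Y**2 + 3*Y*Z

deg(f) = 2.
Substitute x = X/Z, y = Y/Z into f, then multiply by Z^2.
  monomial 1·x^2·y^0 ↦ 1·X^2·Y^0·Z^0.
  monomial -1·x^0·y^2 ↦ -1·X^0·Y^2·Z^0.
  monomial 3·x^0·y^1 ↦ 3·X^0·Y^1·Z^1.
Collecting: F(X, Y, Z) = X**2 - Y**2 + 3*Y*Z.


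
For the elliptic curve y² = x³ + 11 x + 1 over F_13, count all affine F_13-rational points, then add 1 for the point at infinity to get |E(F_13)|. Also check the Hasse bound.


Affine points = {(0, 1), (0, 12), (1, 0), (3, 3), (3, 10), (5, 5), (5, 8), (6, 6), (6, 7), (8, 4), (8, 9), (9, 6), (9, 7), (11, 6), (11, 7)}; affine count = 15; |E(F_13)| = 16.

Discriminant check: Δ ∝ 4a³ + 27b² = 4·11³ + 27·1² = 4·1331 + 27·1 ≡ 8 (mod 13). Nonzero ⇒ E is nonsingular.
For each x ∈ F_13, compute rhs = x³ + 11·x + 1 mod 13, then count y ∈ F_13 with y² ≡ rhs.
  x = 0: rhs = 1, matching y values: 1, 12 (2 points).
  x = 1: rhs = 0, matching y values: 0 (1 points).
  x = 2: rhs = 5, matching y values: none (0 points).
  x = 3: rhs = 9, matching y values: 3, 10 (2 points).
  x = 4: rhs = 5, matching y values: none (0 points).
  x = 5: rhs = 12, matching y values: 5, 8 (2 points).
  x = 6: rhs = 10, matching y values: 6, 7 (2 points).
  x = 7: rhs = 5, matching y values: none (0 points).
  x = 8: rhs = 3, matching y values: 4, 9 (2 points).
  x = 9: rhs = 10, matching y values: 6, 7 (2 points).
  x = 10: rhs = 6, matching y values: none (0 points).
  x = 11: rhs = 10, matching y values: 6, 7 (2 points).
  x = 12: rhs = 2, matching y values: none (0 points).
Total affine count: 15.
Full point count |E(F_13)| = 15 + 1 = 16.
Hasse bound: |16 − (13+1)| = |2| = 2 ≤ 2√13 ≈ 7.2111 ✓.


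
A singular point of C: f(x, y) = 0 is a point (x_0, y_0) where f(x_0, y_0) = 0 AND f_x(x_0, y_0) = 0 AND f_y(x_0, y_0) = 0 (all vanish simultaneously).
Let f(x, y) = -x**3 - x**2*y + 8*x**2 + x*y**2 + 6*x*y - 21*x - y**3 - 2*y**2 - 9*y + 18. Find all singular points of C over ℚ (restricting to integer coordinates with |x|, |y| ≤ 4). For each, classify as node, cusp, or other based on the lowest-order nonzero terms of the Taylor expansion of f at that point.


Singular points: {(3, 0)}; classification: node.

Compute partial derivatives:
  f_x = -3*x**2 - 2*x*y + 16*x + y**2 + 6*y - 21.
  f_y = -x**2 + 2*x*y + 6*x - 3*y**2 - 4*y - 9.
Scan x_0 ∈ {−4, ..., 4}. For each x_0, f_y(x_0, y) is a polynomial in y; find its integer roots y ∈ {−4, ..., 4}, then test f_x and f at those candidates.
  x = -4: f_y(-4, y) = -3*y**2 - 12*y - 49; no integer root y with |y| ≤ 4.
  x = -3: f_y(-3, y) = -3*y**2 - 10*y - 36; no integer root y with |y| ≤ 4.
  x = -2: f_y(-2, y) = -3*y**2 - 8*y - 25; no integer root y with |y| ≤ 4.
  x = -1: f_y(-1, y) = -3*y**2 - 6*y - 16; no integer root y with |y| ≤ 4.
  x = 0: f_y(0, y) = -3*y**2 - 4*y - 9; no integer root y with |y| ≤ 4.
  x = 1: f_y(1, y) = -3*y**2 - 2*y - 4; no integer root y with |y| ≤ 4.
  x = 2: f_y(2, y) = -3*y**2 - 1; no integer root y with |y| ≤ 4.
  x = 3: f_y(3, y) = -3*y**2 + 2*y; vanishes at y ∈ {0}. (3, 0): f_x = 0, f = 0 — SINGULAR.
  x = 4: f_y(4, y) = -3*y**2 + 4*y - 1; vanishes at y ∈ {1}. (4, 1): f_x = -6 ≠ 0.
Only singular point on the grid: (3, 0).
Classify: substitute x = 3 + u, y = 0 + v and expand: f = -u**3 - u**2*v - u**2 + u*v**2 - v**3 + v**2.
No constant or linear terms (consistent with a singular point). Quadratic part: -u**2 + v**2. Cubic part: -u**3 - u**2*v + u*v**2 - v**3.
The quadratic part v**2 - u**2 = (v − u)(v + u) splits into two distinct linear factors, so there are two distinct tangent lines y − 0 = ±(x − 3) — this is a node (ordinary double point).
Classification: node.
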